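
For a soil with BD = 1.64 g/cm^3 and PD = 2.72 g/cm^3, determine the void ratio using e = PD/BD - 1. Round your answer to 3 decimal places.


Step 1: e = PD / BD - 1
Step 2: e = 2.72 / 1.64 - 1
Step 3: e = 1.65854 - 1
Step 4: e = 0.659

0.659


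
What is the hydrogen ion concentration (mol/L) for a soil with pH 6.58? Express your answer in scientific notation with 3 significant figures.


Step 1: [H+] = 10^(-pH)
Step 2: [H+] = 10^(-6.58)
Step 3: [H+] = 2.63e-07 mol/L

2.63e-07


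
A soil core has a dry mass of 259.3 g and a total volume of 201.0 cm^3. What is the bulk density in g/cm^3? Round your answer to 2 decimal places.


Step 1: Identify the formula: BD = dry mass / volume
Step 2: Substitute values: BD = 259.3 / 201.0
Step 3: BD = 1.29 g/cm^3

1.29


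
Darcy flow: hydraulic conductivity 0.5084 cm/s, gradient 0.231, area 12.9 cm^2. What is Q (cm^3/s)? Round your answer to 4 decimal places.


Step 1: Apply Darcy's law: Q = K * i * A
Step 2: Q = 0.5084 * 0.231 * 12.9
Step 3: Q = 1.515 cm^3/s

1.515


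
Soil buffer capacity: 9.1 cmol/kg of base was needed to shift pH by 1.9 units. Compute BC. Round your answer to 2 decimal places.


Step 1: BC = change in base / change in pH
Step 2: BC = 9.1 / 1.9
Step 3: BC = 4.79 cmol/(kg*pH unit)

4.79


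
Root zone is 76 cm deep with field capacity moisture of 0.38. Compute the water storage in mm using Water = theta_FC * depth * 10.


Step 1: Water (mm) = theta_FC * depth (cm) * 10
Step 2: Water = 0.38 * 76 * 10
Step 3: Water = 288.8 mm

288.8


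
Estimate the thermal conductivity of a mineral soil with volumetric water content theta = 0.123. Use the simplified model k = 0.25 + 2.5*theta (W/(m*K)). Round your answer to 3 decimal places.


Step 1: k = 0.25 + 2.5 * theta
Step 2: k = 0.25 + 2.5 * 0.123
Step 3: k = 0.25 + 0.308
Step 4: k = 0.558 W/(m*K)

0.558


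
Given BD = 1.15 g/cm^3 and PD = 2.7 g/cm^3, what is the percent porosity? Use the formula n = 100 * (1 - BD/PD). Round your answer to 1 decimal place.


Step 1: Formula: n = 100 * (1 - BD / PD)
Step 2: n = 100 * (1 - 1.15 / 2.7)
Step 3: n = 100 * (1 - 0.42593)
Step 4: n = 57.4%

57.4


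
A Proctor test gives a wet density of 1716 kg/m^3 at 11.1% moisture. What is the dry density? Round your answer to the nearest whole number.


Step 1: Dry density = wet density / (1 + w/100)
Step 2: Dry density = 1716 / (1 + 11.1/100)
Step 3: Dry density = 1716 / 1.111
Step 4: Dry density = 1545 kg/m^3

1545


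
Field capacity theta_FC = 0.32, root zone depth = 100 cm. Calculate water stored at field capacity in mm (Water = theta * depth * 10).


Step 1: Water (mm) = theta_FC * depth (cm) * 10
Step 2: Water = 0.32 * 100 * 10
Step 3: Water = 320.0 mm

320.0


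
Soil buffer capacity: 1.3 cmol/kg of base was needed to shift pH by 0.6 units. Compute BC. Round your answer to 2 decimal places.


Step 1: BC = change in base / change in pH
Step 2: BC = 1.3 / 0.6
Step 3: BC = 2.17 cmol/(kg*pH unit)

2.17


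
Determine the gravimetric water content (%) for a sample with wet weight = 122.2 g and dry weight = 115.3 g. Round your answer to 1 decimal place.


Step 1: Water mass = wet - dry = 122.2 - 115.3 = 6.9 g
Step 2: w = 100 * water mass / dry mass
Step 3: w = 100 * 6.9 / 115.3 = 6.0%

6.0


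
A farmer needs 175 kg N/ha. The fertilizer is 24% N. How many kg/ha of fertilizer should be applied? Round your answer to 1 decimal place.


Step 1: Fertilizer rate = target N / (N content / 100)
Step 2: Rate = 175 / (24 / 100)
Step 3: Rate = 175 / 0.24
Step 4: Rate = 729.2 kg/ha

729.2


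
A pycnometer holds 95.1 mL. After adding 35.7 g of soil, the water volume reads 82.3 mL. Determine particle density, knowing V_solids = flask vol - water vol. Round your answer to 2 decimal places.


Step 1: Volume of solids = flask volume - water volume with soil
Step 2: V_solids = 95.1 - 82.3 = 12.8 mL
Step 3: Particle density = mass / V_solids = 35.7 / 12.8 = 2.79 g/cm^3

2.79


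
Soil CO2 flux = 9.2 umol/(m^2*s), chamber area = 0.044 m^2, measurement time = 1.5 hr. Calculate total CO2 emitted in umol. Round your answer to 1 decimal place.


Step 1: Convert time to seconds: 1.5 hr * 3600 = 5400.0 s
Step 2: Total = flux * area * time_s
Step 3: Total = 9.2 * 0.044 * 5400.0
Step 4: Total = 2185.9 umol

2185.9


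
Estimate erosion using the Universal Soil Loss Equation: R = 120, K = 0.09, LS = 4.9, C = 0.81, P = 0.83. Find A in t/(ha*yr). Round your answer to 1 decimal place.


Step 1: A = R * K * LS * C * P
Step 2: R * K = 120 * 0.09 = 10.8
Step 3: (R*K) * LS = 10.8 * 4.9 = 52.92
Step 4: * C * P = 52.92 * 0.81 * 0.83 = 35.6
Step 5: A = 35.6 t/(ha*yr)

35.6


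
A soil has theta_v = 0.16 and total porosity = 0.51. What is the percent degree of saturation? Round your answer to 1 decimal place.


Step 1: S = 100 * theta_v / n
Step 2: S = 100 * 0.16 / 0.51
Step 3: S = 31.4%

31.4


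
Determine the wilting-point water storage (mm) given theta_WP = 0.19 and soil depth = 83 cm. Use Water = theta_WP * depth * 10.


Step 1: Water (mm) = theta_WP * depth * 10
Step 2: Water = 0.19 * 83 * 10
Step 3: Water = 157.7 mm

157.7


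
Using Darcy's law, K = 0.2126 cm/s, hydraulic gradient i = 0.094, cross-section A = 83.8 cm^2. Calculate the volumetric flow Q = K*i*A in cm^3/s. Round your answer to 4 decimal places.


Step 1: Apply Darcy's law: Q = K * i * A
Step 2: Q = 0.2126 * 0.094 * 83.8
Step 3: Q = 1.6747 cm^3/s

1.6747


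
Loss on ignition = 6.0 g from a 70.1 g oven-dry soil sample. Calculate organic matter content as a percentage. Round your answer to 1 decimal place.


Step 1: OM% = 100 * LOI / sample mass
Step 2: OM = 100 * 6.0 / 70.1
Step 3: OM = 8.6%

8.6


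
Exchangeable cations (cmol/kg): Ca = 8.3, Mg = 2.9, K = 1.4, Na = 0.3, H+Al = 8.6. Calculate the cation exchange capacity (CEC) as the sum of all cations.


Step 1: CEC = Ca + Mg + K + Na + (H+Al)
Step 2: CEC = 8.3 + 2.9 + 1.4 + 0.3 + 8.6
Step 3: CEC = 21.5 cmol/kg

21.5


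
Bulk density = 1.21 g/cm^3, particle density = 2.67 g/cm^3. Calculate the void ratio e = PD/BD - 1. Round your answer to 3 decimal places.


Step 1: e = PD / BD - 1
Step 2: e = 2.67 / 1.21 - 1
Step 3: e = 2.20661 - 1
Step 4: e = 1.207

1.207


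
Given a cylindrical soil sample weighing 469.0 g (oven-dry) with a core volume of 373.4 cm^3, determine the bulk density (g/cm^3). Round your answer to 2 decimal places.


Step 1: Identify the formula: BD = dry mass / volume
Step 2: Substitute values: BD = 469.0 / 373.4
Step 3: BD = 1.26 g/cm^3

1.26


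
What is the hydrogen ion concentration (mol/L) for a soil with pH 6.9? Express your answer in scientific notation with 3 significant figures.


Step 1: [H+] = 10^(-pH)
Step 2: [H+] = 10^(-6.9)
Step 3: [H+] = 1.26e-07 mol/L

1.26e-07


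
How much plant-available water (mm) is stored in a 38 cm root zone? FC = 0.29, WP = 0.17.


Step 1: Available water = (FC - WP) * depth * 10
Step 2: AW = (0.29 - 0.17) * 38 * 10
Step 3: AW = 0.12 * 38 * 10
Step 4: AW = 45.6 mm

45.6


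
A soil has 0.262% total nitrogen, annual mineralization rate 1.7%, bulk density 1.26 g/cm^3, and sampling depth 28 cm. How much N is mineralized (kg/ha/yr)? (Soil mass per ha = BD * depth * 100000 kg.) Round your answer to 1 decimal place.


Step 1: Soil mass per ha = BD * depth * 100000 = 1.26 * 28 * 100000 = 3528000 kg
Step 2: Total N pool = soil mass * N%/100 = 3528000 * 0.262/100 = 9243.36 kg/ha
Step 3: N mineralized = N pool * rate%/100 = 9243.36 * 1.7/100 = 157.1 kg/ha/yr

157.1


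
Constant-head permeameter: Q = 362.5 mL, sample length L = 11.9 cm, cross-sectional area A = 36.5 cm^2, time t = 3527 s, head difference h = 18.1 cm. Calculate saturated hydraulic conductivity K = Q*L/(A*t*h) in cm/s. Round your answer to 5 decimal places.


Step 1: K = Q * L / (A * t * h)
Step 2: Numerator = 362.5 * 11.9 = 4313.75
Step 3: Denominator = 36.5 * 3527 * 18.1 = 2330112.55
Step 4: K = 4313.75 / 2330112.55 = 0.00185 cm/s

0.00185


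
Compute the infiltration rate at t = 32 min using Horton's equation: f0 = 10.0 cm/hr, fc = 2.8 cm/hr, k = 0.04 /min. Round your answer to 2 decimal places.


Step 1: f = fc + (f0 - fc) * exp(-k * t)
Step 2: exp(-0.04 * 32) = 0.278037
Step 3: f = 2.8 + (10.0 - 2.8) * 0.278037
Step 4: f = 2.8 + 7.2 * 0.278037
Step 5: f = 4.8 cm/hr

4.8


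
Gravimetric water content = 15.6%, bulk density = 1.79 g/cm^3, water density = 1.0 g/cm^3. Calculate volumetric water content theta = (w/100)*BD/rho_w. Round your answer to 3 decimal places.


Step 1: theta = (w / 100) * BD / rho_w
Step 2: theta = (15.6 / 100) * 1.79 / 1.0
Step 3: theta = 0.156 * 1.79
Step 4: theta = 0.279

0.279


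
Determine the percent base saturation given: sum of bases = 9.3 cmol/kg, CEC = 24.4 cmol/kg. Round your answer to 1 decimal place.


Step 1: BS = 100 * (sum of bases) / CEC
Step 2: BS = 100 * 9.3 / 24.4
Step 3: BS = 38.1%

38.1


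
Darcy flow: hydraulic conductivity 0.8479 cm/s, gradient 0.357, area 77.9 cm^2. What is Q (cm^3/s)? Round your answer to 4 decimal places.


Step 1: Apply Darcy's law: Q = K * i * A
Step 2: Q = 0.8479 * 0.357 * 77.9
Step 3: Q = 23.5804 cm^3/s

23.5804


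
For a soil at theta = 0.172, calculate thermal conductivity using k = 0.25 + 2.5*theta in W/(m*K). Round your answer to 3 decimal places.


Step 1: k = 0.25 + 2.5 * theta
Step 2: k = 0.25 + 2.5 * 0.172
Step 3: k = 0.25 + 0.43
Step 4: k = 0.68 W/(m*K)

0.68


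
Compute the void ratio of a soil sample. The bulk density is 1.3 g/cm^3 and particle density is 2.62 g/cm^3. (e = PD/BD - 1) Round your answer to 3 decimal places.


Step 1: e = PD / BD - 1
Step 2: e = 2.62 / 1.3 - 1
Step 3: e = 2.01538 - 1
Step 4: e = 1.015

1.015


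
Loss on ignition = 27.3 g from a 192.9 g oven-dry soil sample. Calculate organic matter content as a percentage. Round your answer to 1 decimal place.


Step 1: OM% = 100 * LOI / sample mass
Step 2: OM = 100 * 27.3 / 192.9
Step 3: OM = 14.2%

14.2


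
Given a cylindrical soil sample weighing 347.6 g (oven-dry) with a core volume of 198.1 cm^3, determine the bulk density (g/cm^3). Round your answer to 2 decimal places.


Step 1: Identify the formula: BD = dry mass / volume
Step 2: Substitute values: BD = 347.6 / 198.1
Step 3: BD = 1.75 g/cm^3

1.75


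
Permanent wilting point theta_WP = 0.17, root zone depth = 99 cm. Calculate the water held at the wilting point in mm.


Step 1: Water (mm) = theta_WP * depth * 10
Step 2: Water = 0.17 * 99 * 10
Step 3: Water = 168.3 mm

168.3


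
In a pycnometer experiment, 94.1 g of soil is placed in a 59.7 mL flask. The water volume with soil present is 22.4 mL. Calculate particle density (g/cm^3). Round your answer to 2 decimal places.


Step 1: Volume of solids = flask volume - water volume with soil
Step 2: V_solids = 59.7 - 22.4 = 37.3 mL
Step 3: Particle density = mass / V_solids = 94.1 / 37.3 = 2.52 g/cm^3

2.52


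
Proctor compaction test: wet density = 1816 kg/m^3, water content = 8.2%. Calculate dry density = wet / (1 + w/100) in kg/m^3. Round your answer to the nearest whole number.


Step 1: Dry density = wet density / (1 + w/100)
Step 2: Dry density = 1816 / (1 + 8.2/100)
Step 3: Dry density = 1816 / 1.082
Step 4: Dry density = 1678 kg/m^3

1678


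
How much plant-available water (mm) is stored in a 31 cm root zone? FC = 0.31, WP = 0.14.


Step 1: Available water = (FC - WP) * depth * 10
Step 2: AW = (0.31 - 0.14) * 31 * 10
Step 3: AW = 0.17 * 31 * 10
Step 4: AW = 52.7 mm

52.7


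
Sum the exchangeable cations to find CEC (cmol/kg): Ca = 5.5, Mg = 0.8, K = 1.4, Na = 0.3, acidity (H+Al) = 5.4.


Step 1: CEC = Ca + Mg + K + Na + (H+Al)
Step 2: CEC = 5.5 + 0.8 + 1.4 + 0.3 + 5.4
Step 3: CEC = 13.4 cmol/kg

13.4


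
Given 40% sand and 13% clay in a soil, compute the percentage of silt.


Step 1: sand + silt + clay = 100%
Step 2: silt = 100 - sand - clay
Step 3: silt = 100 - 40 - 13
Step 4: silt = 47%

47


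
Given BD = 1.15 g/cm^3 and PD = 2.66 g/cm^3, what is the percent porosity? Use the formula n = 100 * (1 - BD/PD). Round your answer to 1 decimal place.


Step 1: Formula: n = 100 * (1 - BD / PD)
Step 2: n = 100 * (1 - 1.15 / 2.66)
Step 3: n = 100 * (1 - 0.43233)
Step 4: n = 56.8%

56.8


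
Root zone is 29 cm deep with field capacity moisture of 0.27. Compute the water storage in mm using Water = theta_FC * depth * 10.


Step 1: Water (mm) = theta_FC * depth (cm) * 10
Step 2: Water = 0.27 * 29 * 10
Step 3: Water = 78.3 mm

78.3


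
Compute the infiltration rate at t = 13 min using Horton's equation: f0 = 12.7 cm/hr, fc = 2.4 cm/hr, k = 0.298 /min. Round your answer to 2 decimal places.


Step 1: f = fc + (f0 - fc) * exp(-k * t)
Step 2: exp(-0.298 * 13) = 0.020775
Step 3: f = 2.4 + (12.7 - 2.4) * 0.020775
Step 4: f = 2.4 + 10.3 * 0.020775
Step 5: f = 2.61 cm/hr

2.61


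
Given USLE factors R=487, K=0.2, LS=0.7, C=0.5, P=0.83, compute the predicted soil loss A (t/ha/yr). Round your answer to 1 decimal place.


Step 1: A = R * K * LS * C * P
Step 2: R * K = 487 * 0.2 = 97.4
Step 3: (R*K) * LS = 97.4 * 0.7 = 68.18
Step 4: * C * P = 68.18 * 0.5 * 0.83 = 28.3
Step 5: A = 28.3 t/(ha*yr)

28.3


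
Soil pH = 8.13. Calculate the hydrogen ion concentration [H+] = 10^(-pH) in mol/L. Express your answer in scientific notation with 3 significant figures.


Step 1: [H+] = 10^(-pH)
Step 2: [H+] = 10^(-8.13)
Step 3: [H+] = 7.41e-09 mol/L

7.41e-09


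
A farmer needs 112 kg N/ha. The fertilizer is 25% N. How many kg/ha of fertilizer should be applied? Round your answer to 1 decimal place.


Step 1: Fertilizer rate = target N / (N content / 100)
Step 2: Rate = 112 / (25 / 100)
Step 3: Rate = 112 / 0.25
Step 4: Rate = 448.0 kg/ha

448.0


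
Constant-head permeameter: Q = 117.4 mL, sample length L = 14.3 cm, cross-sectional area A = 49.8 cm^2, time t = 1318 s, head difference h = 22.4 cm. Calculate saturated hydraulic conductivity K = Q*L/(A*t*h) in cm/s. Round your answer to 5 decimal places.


Step 1: K = Q * L / (A * t * h)
Step 2: Numerator = 117.4 * 14.3 = 1678.82
Step 3: Denominator = 49.8 * 1318 * 22.4 = 1470255.36
Step 4: K = 1678.82 / 1470255.36 = 0.00114 cm/s

0.00114


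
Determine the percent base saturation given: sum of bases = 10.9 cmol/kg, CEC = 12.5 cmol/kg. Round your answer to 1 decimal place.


Step 1: BS = 100 * (sum of bases) / CEC
Step 2: BS = 100 * 10.9 / 12.5
Step 3: BS = 87.2%

87.2


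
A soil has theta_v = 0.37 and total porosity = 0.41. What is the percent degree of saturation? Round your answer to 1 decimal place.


Step 1: S = 100 * theta_v / n
Step 2: S = 100 * 0.37 / 0.41
Step 3: S = 90.2%

90.2


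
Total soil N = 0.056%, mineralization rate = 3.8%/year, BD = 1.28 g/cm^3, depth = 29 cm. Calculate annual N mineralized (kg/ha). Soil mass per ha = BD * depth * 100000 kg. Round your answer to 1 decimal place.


Step 1: Soil mass per ha = BD * depth * 100000 = 1.28 * 29 * 100000 = 3712000 kg
Step 2: Total N pool = soil mass * N%/100 = 3712000 * 0.056/100 = 2078.72 kg/ha
Step 3: N mineralized = N pool * rate%/100 = 2078.72 * 3.8/100 = 79.0 kg/ha/yr

79.0


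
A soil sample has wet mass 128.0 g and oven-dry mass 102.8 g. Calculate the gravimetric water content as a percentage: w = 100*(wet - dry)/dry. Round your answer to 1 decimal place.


Step 1: Water mass = wet - dry = 128.0 - 102.8 = 25.2 g
Step 2: w = 100 * water mass / dry mass
Step 3: w = 100 * 25.2 / 102.8 = 24.5%

24.5


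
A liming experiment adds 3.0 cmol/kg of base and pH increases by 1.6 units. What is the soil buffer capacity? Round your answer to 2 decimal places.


Step 1: BC = change in base / change in pH
Step 2: BC = 3.0 / 1.6
Step 3: BC = 1.88 cmol/(kg*pH unit)

1.88


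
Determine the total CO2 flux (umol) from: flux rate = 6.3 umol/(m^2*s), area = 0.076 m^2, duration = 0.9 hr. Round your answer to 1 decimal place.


Step 1: Convert time to seconds: 0.9 hr * 3600 = 3240.0 s
Step 2: Total = flux * area * time_s
Step 3: Total = 6.3 * 0.076 * 3240.0
Step 4: Total = 1551.3 umol

1551.3


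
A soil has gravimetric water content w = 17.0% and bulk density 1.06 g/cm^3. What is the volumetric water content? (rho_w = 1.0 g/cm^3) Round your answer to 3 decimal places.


Step 1: theta = (w / 100) * BD / rho_w
Step 2: theta = (17.0 / 100) * 1.06 / 1.0
Step 3: theta = 0.17 * 1.06
Step 4: theta = 0.18

0.18


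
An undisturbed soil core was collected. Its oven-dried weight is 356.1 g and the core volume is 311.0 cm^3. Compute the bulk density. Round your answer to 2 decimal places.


Step 1: Identify the formula: BD = dry mass / volume
Step 2: Substitute values: BD = 356.1 / 311.0
Step 3: BD = 1.15 g/cm^3

1.15


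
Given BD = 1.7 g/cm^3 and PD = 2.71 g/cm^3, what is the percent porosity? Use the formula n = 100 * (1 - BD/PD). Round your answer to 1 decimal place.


Step 1: Formula: n = 100 * (1 - BD / PD)
Step 2: n = 100 * (1 - 1.7 / 2.71)
Step 3: n = 100 * (1 - 0.62731)
Step 4: n = 37.3%

37.3


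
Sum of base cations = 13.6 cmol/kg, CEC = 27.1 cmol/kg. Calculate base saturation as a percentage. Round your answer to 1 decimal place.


Step 1: BS = 100 * (sum of bases) / CEC
Step 2: BS = 100 * 13.6 / 27.1
Step 3: BS = 50.2%

50.2


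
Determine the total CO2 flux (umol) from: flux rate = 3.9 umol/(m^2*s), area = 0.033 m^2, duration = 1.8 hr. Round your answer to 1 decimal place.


Step 1: Convert time to seconds: 1.8 hr * 3600 = 6480.0 s
Step 2: Total = flux * area * time_s
Step 3: Total = 3.9 * 0.033 * 6480.0
Step 4: Total = 834.0 umol

834.0


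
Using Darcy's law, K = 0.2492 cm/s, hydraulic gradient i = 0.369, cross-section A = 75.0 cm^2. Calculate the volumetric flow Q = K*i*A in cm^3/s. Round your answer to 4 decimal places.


Step 1: Apply Darcy's law: Q = K * i * A
Step 2: Q = 0.2492 * 0.369 * 75.0
Step 3: Q = 6.8966 cm^3/s

6.8966


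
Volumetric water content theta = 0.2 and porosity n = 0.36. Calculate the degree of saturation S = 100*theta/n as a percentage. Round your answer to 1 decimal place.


Step 1: S = 100 * theta_v / n
Step 2: S = 100 * 0.2 / 0.36
Step 3: S = 55.6%

55.6


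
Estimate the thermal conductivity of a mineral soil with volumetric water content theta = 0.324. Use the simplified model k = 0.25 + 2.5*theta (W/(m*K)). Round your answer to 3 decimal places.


Step 1: k = 0.25 + 2.5 * theta
Step 2: k = 0.25 + 2.5 * 0.324
Step 3: k = 0.25 + 0.81
Step 4: k = 1.06 W/(m*K)

1.06


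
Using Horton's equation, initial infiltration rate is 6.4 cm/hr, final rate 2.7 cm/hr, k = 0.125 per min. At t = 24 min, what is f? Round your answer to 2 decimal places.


Step 1: f = fc + (f0 - fc) * exp(-k * t)
Step 2: exp(-0.125 * 24) = 0.049787
Step 3: f = 2.7 + (6.4 - 2.7) * 0.049787
Step 4: f = 2.7 + 3.7 * 0.049787
Step 5: f = 2.88 cm/hr

2.88


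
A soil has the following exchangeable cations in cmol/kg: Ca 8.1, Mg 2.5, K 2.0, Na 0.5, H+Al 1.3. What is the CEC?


Step 1: CEC = Ca + Mg + K + Na + (H+Al)
Step 2: CEC = 8.1 + 2.5 + 2.0 + 0.5 + 1.3
Step 3: CEC = 14.4 cmol/kg

14.4


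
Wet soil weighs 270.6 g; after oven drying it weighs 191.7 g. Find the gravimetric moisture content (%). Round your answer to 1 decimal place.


Step 1: Water mass = wet - dry = 270.6 - 191.7 = 78.9 g
Step 2: w = 100 * water mass / dry mass
Step 3: w = 100 * 78.9 / 191.7 = 41.2%

41.2


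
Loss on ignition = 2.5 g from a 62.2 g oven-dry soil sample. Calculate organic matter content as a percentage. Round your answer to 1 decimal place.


Step 1: OM% = 100 * LOI / sample mass
Step 2: OM = 100 * 2.5 / 62.2
Step 3: OM = 4.0%

4.0


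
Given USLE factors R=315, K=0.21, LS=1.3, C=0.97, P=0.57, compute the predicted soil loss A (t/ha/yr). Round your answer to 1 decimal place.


Step 1: A = R * K * LS * C * P
Step 2: R * K = 315 * 0.21 = 66.15
Step 3: (R*K) * LS = 66.15 * 1.3 = 85.995
Step 4: * C * P = 85.995 * 0.97 * 0.57 = 47.5
Step 5: A = 47.5 t/(ha*yr)

47.5


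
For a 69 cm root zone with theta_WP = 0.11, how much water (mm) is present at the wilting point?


Step 1: Water (mm) = theta_WP * depth * 10
Step 2: Water = 0.11 * 69 * 10
Step 3: Water = 75.9 mm

75.9


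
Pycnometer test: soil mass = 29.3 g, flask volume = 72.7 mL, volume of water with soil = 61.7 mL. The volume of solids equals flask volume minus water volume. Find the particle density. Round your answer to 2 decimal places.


Step 1: Volume of solids = flask volume - water volume with soil
Step 2: V_solids = 72.7 - 61.7 = 11.0 mL
Step 3: Particle density = mass / V_solids = 29.3 / 11.0 = 2.66 g/cm^3

2.66


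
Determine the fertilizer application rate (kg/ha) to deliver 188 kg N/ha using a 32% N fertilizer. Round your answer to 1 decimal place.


Step 1: Fertilizer rate = target N / (N content / 100)
Step 2: Rate = 188 / (32 / 100)
Step 3: Rate = 188 / 0.32
Step 4: Rate = 587.5 kg/ha

587.5


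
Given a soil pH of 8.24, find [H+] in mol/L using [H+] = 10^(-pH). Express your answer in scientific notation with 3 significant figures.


Step 1: [H+] = 10^(-pH)
Step 2: [H+] = 10^(-8.24)
Step 3: [H+] = 5.75e-09 mol/L

5.75e-09


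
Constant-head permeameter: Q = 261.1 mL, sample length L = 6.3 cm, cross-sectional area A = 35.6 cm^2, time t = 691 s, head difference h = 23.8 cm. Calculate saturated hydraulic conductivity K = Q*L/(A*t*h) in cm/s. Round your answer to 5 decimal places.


Step 1: K = Q * L / (A * t * h)
Step 2: Numerator = 261.1 * 6.3 = 1644.93
Step 3: Denominator = 35.6 * 691 * 23.8 = 585470.48
Step 4: K = 1644.93 / 585470.48 = 0.00281 cm/s

0.00281


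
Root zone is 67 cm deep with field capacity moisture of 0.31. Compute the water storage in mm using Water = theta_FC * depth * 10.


Step 1: Water (mm) = theta_FC * depth (cm) * 10
Step 2: Water = 0.31 * 67 * 10
Step 3: Water = 207.7 mm

207.7


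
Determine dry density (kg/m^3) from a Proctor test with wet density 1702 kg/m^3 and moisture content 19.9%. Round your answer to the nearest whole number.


Step 1: Dry density = wet density / (1 + w/100)
Step 2: Dry density = 1702 / (1 + 19.9/100)
Step 3: Dry density = 1702 / 1.199
Step 4: Dry density = 1420 kg/m^3

1420


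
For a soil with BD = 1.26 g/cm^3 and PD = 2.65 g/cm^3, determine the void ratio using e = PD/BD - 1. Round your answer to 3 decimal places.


Step 1: e = PD / BD - 1
Step 2: e = 2.65 / 1.26 - 1
Step 3: e = 2.10317 - 1
Step 4: e = 1.103

1.103


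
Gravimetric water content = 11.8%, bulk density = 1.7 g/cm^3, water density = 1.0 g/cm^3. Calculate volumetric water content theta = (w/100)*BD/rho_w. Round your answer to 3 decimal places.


Step 1: theta = (w / 100) * BD / rho_w
Step 2: theta = (11.8 / 100) * 1.7 / 1.0
Step 3: theta = 0.118 * 1.7
Step 4: theta = 0.201

0.201


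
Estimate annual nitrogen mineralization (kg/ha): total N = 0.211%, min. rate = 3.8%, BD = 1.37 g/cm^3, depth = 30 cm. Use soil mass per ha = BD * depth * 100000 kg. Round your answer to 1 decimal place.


Step 1: Soil mass per ha = BD * depth * 100000 = 1.37 * 30 * 100000 = 4110000 kg
Step 2: Total N pool = soil mass * N%/100 = 4110000 * 0.211/100 = 8672.1 kg/ha
Step 3: N mineralized = N pool * rate%/100 = 8672.1 * 3.8/100 = 329.5 kg/ha/yr

329.5


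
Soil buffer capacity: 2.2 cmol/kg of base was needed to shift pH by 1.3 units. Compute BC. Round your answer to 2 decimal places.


Step 1: BC = change in base / change in pH
Step 2: BC = 2.2 / 1.3
Step 3: BC = 1.69 cmol/(kg*pH unit)

1.69


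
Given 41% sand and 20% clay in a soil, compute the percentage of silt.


Step 1: sand + silt + clay = 100%
Step 2: silt = 100 - sand - clay
Step 3: silt = 100 - 41 - 20
Step 4: silt = 39%

39


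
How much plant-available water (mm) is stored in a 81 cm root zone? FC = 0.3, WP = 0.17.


Step 1: Available water = (FC - WP) * depth * 10
Step 2: AW = (0.3 - 0.17) * 81 * 10
Step 3: AW = 0.13 * 81 * 10
Step 4: AW = 105.3 mm

105.3


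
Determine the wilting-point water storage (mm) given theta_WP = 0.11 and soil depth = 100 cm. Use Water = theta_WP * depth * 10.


Step 1: Water (mm) = theta_WP * depth * 10
Step 2: Water = 0.11 * 100 * 10
Step 3: Water = 110.0 mm

110.0


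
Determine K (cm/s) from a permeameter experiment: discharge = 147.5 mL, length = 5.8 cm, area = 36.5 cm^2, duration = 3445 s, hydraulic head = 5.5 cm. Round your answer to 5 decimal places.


Step 1: K = Q * L / (A * t * h)
Step 2: Numerator = 147.5 * 5.8 = 855.5
Step 3: Denominator = 36.5 * 3445 * 5.5 = 691583.75
Step 4: K = 855.5 / 691583.75 = 0.00124 cm/s

0.00124


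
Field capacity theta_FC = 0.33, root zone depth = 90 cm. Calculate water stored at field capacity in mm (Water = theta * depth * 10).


Step 1: Water (mm) = theta_FC * depth (cm) * 10
Step 2: Water = 0.33 * 90 * 10
Step 3: Water = 297.0 mm

297.0


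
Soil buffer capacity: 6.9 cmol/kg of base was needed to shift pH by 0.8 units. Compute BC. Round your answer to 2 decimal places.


Step 1: BC = change in base / change in pH
Step 2: BC = 6.9 / 0.8
Step 3: BC = 8.63 cmol/(kg*pH unit)

8.63


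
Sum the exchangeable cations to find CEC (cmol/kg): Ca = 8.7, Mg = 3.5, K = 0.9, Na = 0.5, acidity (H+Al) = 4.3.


Step 1: CEC = Ca + Mg + K + Na + (H+Al)
Step 2: CEC = 8.7 + 3.5 + 0.9 + 0.5 + 4.3
Step 3: CEC = 17.9 cmol/kg

17.9


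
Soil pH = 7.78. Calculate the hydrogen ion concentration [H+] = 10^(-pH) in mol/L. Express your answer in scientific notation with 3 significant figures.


Step 1: [H+] = 10^(-pH)
Step 2: [H+] = 10^(-7.78)
Step 3: [H+] = 1.66e-08 mol/L

1.66e-08


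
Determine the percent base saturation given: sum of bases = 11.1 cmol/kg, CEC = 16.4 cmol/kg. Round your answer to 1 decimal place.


Step 1: BS = 100 * (sum of bases) / CEC
Step 2: BS = 100 * 11.1 / 16.4
Step 3: BS = 67.7%

67.7


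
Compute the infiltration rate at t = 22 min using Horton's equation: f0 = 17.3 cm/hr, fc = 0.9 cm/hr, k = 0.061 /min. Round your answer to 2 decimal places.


Step 1: f = fc + (f0 - fc) * exp(-k * t)
Step 2: exp(-0.061 * 22) = 0.261323
Step 3: f = 0.9 + (17.3 - 0.9) * 0.261323
Step 4: f = 0.9 + 16.4 * 0.261323
Step 5: f = 5.19 cm/hr

5.19


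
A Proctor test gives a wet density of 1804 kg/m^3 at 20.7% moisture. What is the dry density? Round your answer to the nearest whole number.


Step 1: Dry density = wet density / (1 + w/100)
Step 2: Dry density = 1804 / (1 + 20.7/100)
Step 3: Dry density = 1804 / 1.207
Step 4: Dry density = 1495 kg/m^3

1495


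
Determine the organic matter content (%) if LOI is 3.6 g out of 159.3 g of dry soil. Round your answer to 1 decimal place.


Step 1: OM% = 100 * LOI / sample mass
Step 2: OM = 100 * 3.6 / 159.3
Step 3: OM = 2.3%

2.3


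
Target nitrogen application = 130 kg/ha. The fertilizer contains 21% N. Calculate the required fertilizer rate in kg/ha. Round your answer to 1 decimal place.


Step 1: Fertilizer rate = target N / (N content / 100)
Step 2: Rate = 130 / (21 / 100)
Step 3: Rate = 130 / 0.21
Step 4: Rate = 619.0 kg/ha

619.0


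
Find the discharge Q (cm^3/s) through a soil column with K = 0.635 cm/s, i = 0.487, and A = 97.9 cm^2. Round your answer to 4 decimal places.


Step 1: Apply Darcy's law: Q = K * i * A
Step 2: Q = 0.635 * 0.487 * 97.9
Step 3: Q = 30.2751 cm^3/s

30.2751


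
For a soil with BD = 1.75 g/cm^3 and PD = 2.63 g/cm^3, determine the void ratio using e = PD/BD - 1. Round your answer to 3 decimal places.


Step 1: e = PD / BD - 1
Step 2: e = 2.63 / 1.75 - 1
Step 3: e = 1.50286 - 1
Step 4: e = 0.503

0.503


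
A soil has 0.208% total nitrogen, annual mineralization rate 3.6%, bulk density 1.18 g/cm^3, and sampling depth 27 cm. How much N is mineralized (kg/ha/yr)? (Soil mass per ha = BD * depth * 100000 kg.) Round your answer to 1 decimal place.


Step 1: Soil mass per ha = BD * depth * 100000 = 1.18 * 27 * 100000 = 3186000 kg
Step 2: Total N pool = soil mass * N%/100 = 3186000 * 0.208/100 = 6626.88 kg/ha
Step 3: N mineralized = N pool * rate%/100 = 6626.88 * 3.6/100 = 238.6 kg/ha/yr

238.6


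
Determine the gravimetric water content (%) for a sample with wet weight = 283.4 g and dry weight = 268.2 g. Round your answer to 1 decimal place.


Step 1: Water mass = wet - dry = 283.4 - 268.2 = 15.2 g
Step 2: w = 100 * water mass / dry mass
Step 3: w = 100 * 15.2 / 268.2 = 5.7%

5.7


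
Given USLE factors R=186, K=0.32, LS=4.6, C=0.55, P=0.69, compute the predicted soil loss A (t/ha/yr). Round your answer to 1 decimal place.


Step 1: A = R * K * LS * C * P
Step 2: R * K = 186 * 0.32 = 59.52
Step 3: (R*K) * LS = 59.52 * 4.6 = 273.792
Step 4: * C * P = 273.792 * 0.55 * 0.69 = 103.9
Step 5: A = 103.9 t/(ha*yr)

103.9


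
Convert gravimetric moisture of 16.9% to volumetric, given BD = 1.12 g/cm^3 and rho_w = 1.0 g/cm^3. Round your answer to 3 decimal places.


Step 1: theta = (w / 100) * BD / rho_w
Step 2: theta = (16.9 / 100) * 1.12 / 1.0
Step 3: theta = 0.169 * 1.12
Step 4: theta = 0.189

0.189


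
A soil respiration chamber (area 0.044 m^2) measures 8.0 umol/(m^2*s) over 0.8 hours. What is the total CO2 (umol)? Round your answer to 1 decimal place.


Step 1: Convert time to seconds: 0.8 hr * 3600 = 2880.0 s
Step 2: Total = flux * area * time_s
Step 3: Total = 8.0 * 0.044 * 2880.0
Step 4: Total = 1013.8 umol

1013.8


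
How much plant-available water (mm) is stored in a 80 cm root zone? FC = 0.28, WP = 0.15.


Step 1: Available water = (FC - WP) * depth * 10
Step 2: AW = (0.28 - 0.15) * 80 * 10
Step 3: AW = 0.13 * 80 * 10
Step 4: AW = 104.0 mm

104.0


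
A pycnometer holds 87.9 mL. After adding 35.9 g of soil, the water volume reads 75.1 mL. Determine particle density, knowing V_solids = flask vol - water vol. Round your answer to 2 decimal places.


Step 1: Volume of solids = flask volume - water volume with soil
Step 2: V_solids = 87.9 - 75.1 = 12.8 mL
Step 3: Particle density = mass / V_solids = 35.9 / 12.8 = 2.8 g/cm^3

2.8


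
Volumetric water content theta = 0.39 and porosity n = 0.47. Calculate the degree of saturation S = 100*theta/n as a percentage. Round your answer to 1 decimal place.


Step 1: S = 100 * theta_v / n
Step 2: S = 100 * 0.39 / 0.47
Step 3: S = 83.0%

83.0


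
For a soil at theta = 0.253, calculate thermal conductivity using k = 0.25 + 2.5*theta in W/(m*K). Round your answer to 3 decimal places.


Step 1: k = 0.25 + 2.5 * theta
Step 2: k = 0.25 + 2.5 * 0.253
Step 3: k = 0.25 + 0.633
Step 4: k = 0.883 W/(m*K)

0.883


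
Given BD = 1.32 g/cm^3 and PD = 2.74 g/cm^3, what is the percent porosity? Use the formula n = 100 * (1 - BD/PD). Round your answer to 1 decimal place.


Step 1: Formula: n = 100 * (1 - BD / PD)
Step 2: n = 100 * (1 - 1.32 / 2.74)
Step 3: n = 100 * (1 - 0.48175)
Step 4: n = 51.8%

51.8


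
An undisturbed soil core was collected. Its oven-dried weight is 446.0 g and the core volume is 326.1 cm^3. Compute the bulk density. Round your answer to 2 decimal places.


Step 1: Identify the formula: BD = dry mass / volume
Step 2: Substitute values: BD = 446.0 / 326.1
Step 3: BD = 1.37 g/cm^3

1.37


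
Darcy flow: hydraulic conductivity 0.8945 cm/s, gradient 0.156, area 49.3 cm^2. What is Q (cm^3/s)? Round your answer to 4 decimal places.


Step 1: Apply Darcy's law: Q = K * i * A
Step 2: Q = 0.8945 * 0.156 * 49.3
Step 3: Q = 6.8794 cm^3/s

6.8794


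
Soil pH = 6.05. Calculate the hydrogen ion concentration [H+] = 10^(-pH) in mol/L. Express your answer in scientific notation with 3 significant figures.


Step 1: [H+] = 10^(-pH)
Step 2: [H+] = 10^(-6.05)
Step 3: [H+] = 8.91e-07 mol/L

8.91e-07


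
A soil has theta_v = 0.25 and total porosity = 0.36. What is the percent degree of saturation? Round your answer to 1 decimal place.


Step 1: S = 100 * theta_v / n
Step 2: S = 100 * 0.25 / 0.36
Step 3: S = 69.4%

69.4


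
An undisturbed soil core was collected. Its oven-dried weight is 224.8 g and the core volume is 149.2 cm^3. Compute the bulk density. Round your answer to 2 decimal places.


Step 1: Identify the formula: BD = dry mass / volume
Step 2: Substitute values: BD = 224.8 / 149.2
Step 3: BD = 1.51 g/cm^3

1.51


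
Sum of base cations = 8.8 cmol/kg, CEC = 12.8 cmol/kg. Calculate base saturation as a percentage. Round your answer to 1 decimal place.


Step 1: BS = 100 * (sum of bases) / CEC
Step 2: BS = 100 * 8.8 / 12.8
Step 3: BS = 68.8%

68.8


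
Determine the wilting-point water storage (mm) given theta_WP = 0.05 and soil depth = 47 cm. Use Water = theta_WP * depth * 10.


Step 1: Water (mm) = theta_WP * depth * 10
Step 2: Water = 0.05 * 47 * 10
Step 3: Water = 23.5 mm

23.5


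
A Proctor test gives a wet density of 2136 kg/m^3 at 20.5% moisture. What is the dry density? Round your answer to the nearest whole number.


Step 1: Dry density = wet density / (1 + w/100)
Step 2: Dry density = 2136 / (1 + 20.5/100)
Step 3: Dry density = 2136 / 1.205
Step 4: Dry density = 1773 kg/m^3

1773


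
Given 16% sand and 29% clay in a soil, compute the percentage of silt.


Step 1: sand + silt + clay = 100%
Step 2: silt = 100 - sand - clay
Step 3: silt = 100 - 16 - 29
Step 4: silt = 55%

55


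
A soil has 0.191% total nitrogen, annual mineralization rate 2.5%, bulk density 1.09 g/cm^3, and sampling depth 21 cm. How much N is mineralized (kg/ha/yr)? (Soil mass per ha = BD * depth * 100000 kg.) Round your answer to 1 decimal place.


Step 1: Soil mass per ha = BD * depth * 100000 = 1.09 * 21 * 100000 = 2289000 kg
Step 2: Total N pool = soil mass * N%/100 = 2289000 * 0.191/100 = 4371.99 kg/ha
Step 3: N mineralized = N pool * rate%/100 = 4371.99 * 2.5/100 = 109.3 kg/ha/yr

109.3


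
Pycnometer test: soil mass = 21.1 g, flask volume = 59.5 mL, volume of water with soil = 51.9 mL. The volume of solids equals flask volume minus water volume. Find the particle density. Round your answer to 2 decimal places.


Step 1: Volume of solids = flask volume - water volume with soil
Step 2: V_solids = 59.5 - 51.9 = 7.6 mL
Step 3: Particle density = mass / V_solids = 21.1 / 7.6 = 2.78 g/cm^3

2.78


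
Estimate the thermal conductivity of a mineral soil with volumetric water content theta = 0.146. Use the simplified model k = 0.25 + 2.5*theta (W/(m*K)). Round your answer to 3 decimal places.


Step 1: k = 0.25 + 2.5 * theta
Step 2: k = 0.25 + 2.5 * 0.146
Step 3: k = 0.25 + 0.365
Step 4: k = 0.615 W/(m*K)

0.615


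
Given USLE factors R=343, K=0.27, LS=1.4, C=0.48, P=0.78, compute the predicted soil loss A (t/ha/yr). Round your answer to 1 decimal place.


Step 1: A = R * K * LS * C * P
Step 2: R * K = 343 * 0.27 = 92.61
Step 3: (R*K) * LS = 92.61 * 1.4 = 129.654
Step 4: * C * P = 129.654 * 0.48 * 0.78 = 48.5
Step 5: A = 48.5 t/(ha*yr)

48.5


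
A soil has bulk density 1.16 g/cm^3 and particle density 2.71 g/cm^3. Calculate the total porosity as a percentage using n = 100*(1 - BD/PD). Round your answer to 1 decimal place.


Step 1: Formula: n = 100 * (1 - BD / PD)
Step 2: n = 100 * (1 - 1.16 / 2.71)
Step 3: n = 100 * (1 - 0.42804)
Step 4: n = 57.2%

57.2


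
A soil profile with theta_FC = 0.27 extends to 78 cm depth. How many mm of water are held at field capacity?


Step 1: Water (mm) = theta_FC * depth (cm) * 10
Step 2: Water = 0.27 * 78 * 10
Step 3: Water = 210.6 mm

210.6


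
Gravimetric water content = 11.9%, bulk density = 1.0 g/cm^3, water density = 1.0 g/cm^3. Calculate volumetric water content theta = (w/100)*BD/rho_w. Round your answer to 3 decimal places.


Step 1: theta = (w / 100) * BD / rho_w
Step 2: theta = (11.9 / 100) * 1.0 / 1.0
Step 3: theta = 0.119 * 1.0
Step 4: theta = 0.119

0.119


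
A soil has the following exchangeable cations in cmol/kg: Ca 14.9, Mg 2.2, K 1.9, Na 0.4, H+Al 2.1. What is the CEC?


Step 1: CEC = Ca + Mg + K + Na + (H+Al)
Step 2: CEC = 14.9 + 2.2 + 1.9 + 0.4 + 2.1
Step 3: CEC = 21.5 cmol/kg

21.5


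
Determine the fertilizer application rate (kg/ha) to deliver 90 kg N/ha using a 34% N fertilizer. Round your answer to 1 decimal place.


Step 1: Fertilizer rate = target N / (N content / 100)
Step 2: Rate = 90 / (34 / 100)
Step 3: Rate = 90 / 0.34
Step 4: Rate = 264.7 kg/ha

264.7


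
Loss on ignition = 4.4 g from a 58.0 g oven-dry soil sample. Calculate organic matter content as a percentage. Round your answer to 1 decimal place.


Step 1: OM% = 100 * LOI / sample mass
Step 2: OM = 100 * 4.4 / 58.0
Step 3: OM = 7.6%

7.6


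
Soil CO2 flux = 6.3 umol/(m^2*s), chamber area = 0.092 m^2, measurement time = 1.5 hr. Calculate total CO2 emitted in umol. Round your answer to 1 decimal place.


Step 1: Convert time to seconds: 1.5 hr * 3600 = 5400.0 s
Step 2: Total = flux * area * time_s
Step 3: Total = 6.3 * 0.092 * 5400.0
Step 4: Total = 3129.8 umol

3129.8


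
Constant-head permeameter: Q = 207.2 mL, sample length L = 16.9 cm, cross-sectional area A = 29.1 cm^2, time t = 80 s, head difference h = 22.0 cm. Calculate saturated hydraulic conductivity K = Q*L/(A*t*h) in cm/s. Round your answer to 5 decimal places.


Step 1: K = Q * L / (A * t * h)
Step 2: Numerator = 207.2 * 16.9 = 3501.68
Step 3: Denominator = 29.1 * 80 * 22.0 = 51216.0
Step 4: K = 3501.68 / 51216.0 = 0.06837 cm/s

0.06837


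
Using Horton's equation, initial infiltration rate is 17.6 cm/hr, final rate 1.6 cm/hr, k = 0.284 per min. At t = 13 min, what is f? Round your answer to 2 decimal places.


Step 1: f = fc + (f0 - fc) * exp(-k * t)
Step 2: exp(-0.284 * 13) = 0.024922
Step 3: f = 1.6 + (17.6 - 1.6) * 0.024922
Step 4: f = 1.6 + 16.0 * 0.024922
Step 5: f = 2.0 cm/hr

2.0


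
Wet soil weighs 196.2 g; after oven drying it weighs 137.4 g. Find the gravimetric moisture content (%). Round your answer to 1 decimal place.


Step 1: Water mass = wet - dry = 196.2 - 137.4 = 58.8 g
Step 2: w = 100 * water mass / dry mass
Step 3: w = 100 * 58.8 / 137.4 = 42.8%

42.8


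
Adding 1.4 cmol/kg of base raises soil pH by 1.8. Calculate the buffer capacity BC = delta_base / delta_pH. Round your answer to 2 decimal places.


Step 1: BC = change in base / change in pH
Step 2: BC = 1.4 / 1.8
Step 3: BC = 0.78 cmol/(kg*pH unit)

0.78


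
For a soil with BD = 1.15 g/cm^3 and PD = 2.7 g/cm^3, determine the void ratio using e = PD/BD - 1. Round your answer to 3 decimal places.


Step 1: e = PD / BD - 1
Step 2: e = 2.7 / 1.15 - 1
Step 3: e = 2.34783 - 1
Step 4: e = 1.348

1.348


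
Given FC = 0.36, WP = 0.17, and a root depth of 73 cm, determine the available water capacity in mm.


Step 1: Available water = (FC - WP) * depth * 10
Step 2: AW = (0.36 - 0.17) * 73 * 10
Step 3: AW = 0.19 * 73 * 10
Step 4: AW = 138.7 mm

138.7


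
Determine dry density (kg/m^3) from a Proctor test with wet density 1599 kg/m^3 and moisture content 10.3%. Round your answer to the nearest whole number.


Step 1: Dry density = wet density / (1 + w/100)
Step 2: Dry density = 1599 / (1 + 10.3/100)
Step 3: Dry density = 1599 / 1.103
Step 4: Dry density = 1450 kg/m^3

1450


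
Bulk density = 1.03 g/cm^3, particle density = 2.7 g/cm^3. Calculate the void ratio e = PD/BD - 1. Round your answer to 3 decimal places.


Step 1: e = PD / BD - 1
Step 2: e = 2.7 / 1.03 - 1
Step 3: e = 2.62136 - 1
Step 4: e = 1.621

1.621


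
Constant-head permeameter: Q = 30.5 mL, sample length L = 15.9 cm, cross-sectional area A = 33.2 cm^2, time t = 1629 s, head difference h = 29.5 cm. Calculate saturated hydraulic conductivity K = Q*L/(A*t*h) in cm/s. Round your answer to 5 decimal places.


Step 1: K = Q * L / (A * t * h)
Step 2: Numerator = 30.5 * 15.9 = 484.95
Step 3: Denominator = 33.2 * 1629 * 29.5 = 1595442.6
Step 4: K = 484.95 / 1595442.6 = 0.0003 cm/s

0.0003


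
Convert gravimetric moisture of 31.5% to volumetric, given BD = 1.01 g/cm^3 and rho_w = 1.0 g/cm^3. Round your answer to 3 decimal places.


Step 1: theta = (w / 100) * BD / rho_w
Step 2: theta = (31.5 / 100) * 1.01 / 1.0
Step 3: theta = 0.315 * 1.01
Step 4: theta = 0.318

0.318
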